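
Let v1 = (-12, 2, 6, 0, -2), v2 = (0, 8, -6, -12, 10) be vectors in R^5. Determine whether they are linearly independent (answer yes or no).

yes

Form the matrix with these vectors as rows and row reduce.
2 nonzero rows, so the 2 vectors span a space of dimension 2.
Since 2 = 2, the vectors are linearly independent.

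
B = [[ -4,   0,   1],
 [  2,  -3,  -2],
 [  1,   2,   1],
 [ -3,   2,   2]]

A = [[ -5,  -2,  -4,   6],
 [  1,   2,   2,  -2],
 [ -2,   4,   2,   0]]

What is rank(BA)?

First compute BA:
[[ 18,  12,  18, -24],
 [ -9, -18, -18,  18],
 [ -5,   6,   2,   2],
 [ 13,  18,  20, -22]]
Now row reduce the product.
R2 ← R2 + (1/2)·R1: [0, -12, -9, 6]
R3 ← R3 + (5/18)·R1: [0, 28/3, 7, -14/3]
R4 ← R4 − (13/18)·R1: [0, 28/3, 7, -14/3]
R3 ← R3 + (7/9)·R2: [0, 0, 0, 0]
R4 ← R4 + (7/9)·R2: [0, 0, 0, 0]
2 nonzero rows, so rank(BA) = 2.

2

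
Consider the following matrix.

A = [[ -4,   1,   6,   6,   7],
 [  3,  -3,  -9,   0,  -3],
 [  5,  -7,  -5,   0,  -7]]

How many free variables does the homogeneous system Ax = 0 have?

Row reduce to echelon form.
R2 ← R2 + (3/4)·R1: [0, -9/4, -9/2, 9/2, 9/4]
R3 ← R3 + (5/4)·R1: [0, -23/4, 5/2, 15/2, 7/4]
R3 ← R3 − (23/9)·R2: [0, 0, 14, -4, -4]
3 nonzero rows, so rank(A) = 3.
A has 5 columns; by rank–nullity, nullity = 5 − 3 = 2.

2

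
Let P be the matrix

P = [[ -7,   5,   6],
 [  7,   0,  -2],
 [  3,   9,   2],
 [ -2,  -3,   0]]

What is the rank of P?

Row reduce to echelon form.
R2 ← R2 + R1: [0, 5, 4]
R3 ← R3 + (3/7)·R1: [0, 78/7, 32/7]
R4 ← R4 − (2/7)·R1: [0, -31/7, -12/7]
R3 ← R3 − (78/35)·R2: [0, 0, -152/35]
R4 ← R4 + (31/35)·R2: [0, 0, 64/35]
R4 ← R4 + (8/19)·R3: [0, 0, 0]
Echelon form has 3 nonzero rows, so rank(P) = 3.

3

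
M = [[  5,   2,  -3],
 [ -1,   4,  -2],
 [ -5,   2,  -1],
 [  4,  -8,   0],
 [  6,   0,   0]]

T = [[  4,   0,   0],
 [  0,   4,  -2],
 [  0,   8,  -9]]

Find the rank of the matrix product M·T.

First compute MT:
[[ 20, -16,  23],
 [ -4,   0,  10],
 [-20,   0,   5],
 [ 16, -32,  16],
 [ 24,   0,   0]]
Now row reduce the product.
R2 ← R2 + (1/5)·R1: [0, -16/5, 73/5]
R3 ← R3 + R1: [0, -16, 28]
R4 ← R4 − (4/5)·R1: [0, -96/5, -12/5]
R5 ← R5 − (6/5)·R1: [0, 96/5, -138/5]
R3 ← R3 − (5)·R2: [0, 0, -45]
R4 ← R4 − (6)·R2: [0, 0, -90]
R5 ← R5 + (6)·R2: [0, 0, 60]
R4 ← R4 − (2)·R3: [0, 0, 0]
R5 ← R5 + (4/3)·R3: [0, 0, 0]
3 nonzero rows, so rank(MT) = 3.

3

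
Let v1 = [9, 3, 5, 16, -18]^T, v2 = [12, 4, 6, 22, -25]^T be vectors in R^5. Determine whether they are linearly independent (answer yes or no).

yes

Form the matrix with these vectors as rows and row reduce.
R2 ← R2 − (4/3)·R1: [0, 0, -2/3, 2/3, -1]
2 nonzero rows, so the 2 vectors span a space of dimension 2.
Since 2 = 2, the vectors are linearly independent.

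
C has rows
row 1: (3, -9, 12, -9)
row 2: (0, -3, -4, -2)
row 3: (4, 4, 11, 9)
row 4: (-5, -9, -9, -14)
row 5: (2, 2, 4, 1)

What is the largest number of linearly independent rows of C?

4

Row reduce to echelon form.
R3 ← R3 − (4/3)·R1: [0, 16, -5, 21]
R4 ← R4 + (5/3)·R1: [0, -24, 11, -29]
R5 ← R5 − (2/3)·R1: [0, 8, -4, 7]
R3 ← R3 + (16/3)·R2: [0, 0, -79/3, 31/3]
R4 ← R4 − (8)·R2: [0, 0, 43, -13]
R5 ← R5 + (8/3)·R2: [0, 0, -44/3, 5/3]
R4 ← R4 + (129/79)·R3: [0, 0, 0, 306/79]
R5 ← R5 − (44/79)·R3: [0, 0, 0, -323/79]
R5 ← R5 + (19/18)·R4: [0, 0, 0, 0]
Echelon form has 4 nonzero rows, so rank(C) = 4.
The rank gives the maximum number of linearly independent rows: 4.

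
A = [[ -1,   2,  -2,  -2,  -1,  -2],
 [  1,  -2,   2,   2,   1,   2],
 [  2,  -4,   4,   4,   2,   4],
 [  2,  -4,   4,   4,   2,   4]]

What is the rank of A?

1

Row reduce to echelon form.
R2 ← R2 + R1: [0, 0, 0, 0, 0, 0]
R3 ← R3 + (2)·R1: [0, 0, 0, 0, 0, 0]
R4 ← R4 + (2)·R1: [0, 0, 0, 0, 0, 0]
Echelon form has 1 nonzero row, so rank(A) = 1.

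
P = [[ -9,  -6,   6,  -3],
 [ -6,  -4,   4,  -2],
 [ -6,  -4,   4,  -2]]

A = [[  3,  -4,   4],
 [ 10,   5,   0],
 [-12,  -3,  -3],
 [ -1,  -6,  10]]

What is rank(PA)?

1

First compute PA:
[[-156,   6, -84],
 [-104,   4, -56],
 [-104,   4, -56]]
Now row reduce the product.
R2 ← R2 − (2/3)·R1: [0, 0, 0]
R3 ← R3 − (2/3)·R1: [0, 0, 0]
1 nonzero row, so rank(PA) = 1.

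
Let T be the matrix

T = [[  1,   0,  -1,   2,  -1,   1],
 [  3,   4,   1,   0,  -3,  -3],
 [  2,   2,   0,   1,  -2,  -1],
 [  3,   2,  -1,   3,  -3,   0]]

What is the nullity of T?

Row reduce to echelon form.
R2 ← R2 − (3)·R1: [0, 4, 4, -6, 0, -6]
R3 ← R3 − (2)·R1: [0, 2, 2, -3, 0, -3]
R4 ← R4 − (3)·R1: [0, 2, 2, -3, 0, -3]
R3 ← R3 − (1/2)·R2: [0, 0, 0, 0, 0, 0]
R4 ← R4 − (1/2)·R2: [0, 0, 0, 0, 0, 0]
2 nonzero rows, so rank(T) = 2.
T has 6 columns; by rank–nullity, nullity = 6 − 2 = 4.

4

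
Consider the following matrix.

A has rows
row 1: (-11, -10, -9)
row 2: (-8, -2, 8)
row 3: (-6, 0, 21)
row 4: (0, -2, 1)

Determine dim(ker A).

0

Row reduce to echelon form.
R2 ← R2 − (8/11)·R1: [0, 58/11, 160/11]
R3 ← R3 − (6/11)·R1: [0, 60/11, 285/11]
R3 ← R3 − (30/29)·R2: [0, 0, 315/29]
R4 ← R4 + (11/29)·R2: [0, 0, 189/29]
R4 ← R4 − (3/5)·R3: [0, 0, 0]
3 nonzero rows, so rank(A) = 3.
A has 3 columns; by rank–nullity, nullity = 3 − 3 = 0.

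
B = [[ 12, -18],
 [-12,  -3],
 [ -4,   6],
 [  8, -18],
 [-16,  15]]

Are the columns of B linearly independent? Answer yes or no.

Row reduce B to echelon form.
R2 ← R2 + R1: [0, -21]
R3 ← R3 + (1/3)·R1: [0, 0]
R4 ← R4 − (2/3)·R1: [0, -6]
R5 ← R5 + (4/3)·R1: [0, -9]
R4 ← R4 − (2/7)·R2: [0, 0]
R5 ← R5 − (3/7)·R2: [0, 0]
2 pivots among 2 columns.
Every column is a pivot column, so the columns are linearly independent.

yes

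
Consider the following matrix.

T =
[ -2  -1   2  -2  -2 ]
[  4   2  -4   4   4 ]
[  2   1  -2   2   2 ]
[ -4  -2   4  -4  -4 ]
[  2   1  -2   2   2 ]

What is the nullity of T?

4

Row reduce to echelon form.
R2 ← R2 + (2)·R1: [0, 0, 0, 0, 0]
R3 ← R3 + R1: [0, 0, 0, 0, 0]
R4 ← R4 − (2)·R1: [0, 0, 0, 0, 0]
R5 ← R5 + R1: [0, 0, 0, 0, 0]
1 nonzero row, so rank(T) = 1.
T has 5 columns; by rank–nullity, nullity = 5 − 1 = 4.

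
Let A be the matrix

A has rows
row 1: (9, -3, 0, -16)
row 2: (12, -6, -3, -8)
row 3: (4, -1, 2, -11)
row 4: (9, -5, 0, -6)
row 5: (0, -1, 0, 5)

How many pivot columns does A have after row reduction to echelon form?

Row reduce to echelon form.
R2 ← R2 − (4/3)·R1: [0, -2, -3, 40/3]
R3 ← R3 − (4/9)·R1: [0, 1/3, 2, -35/9]
R4 ← R4 − R1: [0, -2, 0, 10]
R3 ← R3 + (1/6)·R2: [0, 0, 3/2, -5/3]
R4 ← R4 − R2: [0, 0, 3, -10/3]
R5 ← R5 − (1/2)·R2: [0, 0, 3/2, -5/3]
R4 ← R4 − (2)·R3: [0, 0, 0, 0]
R5 ← R5 − R3: [0, 0, 0, 0]
Echelon form has 3 nonzero rows, so rank(A) = 3.
Each nonzero row contributes one pivot column: 3 pivot columns.

3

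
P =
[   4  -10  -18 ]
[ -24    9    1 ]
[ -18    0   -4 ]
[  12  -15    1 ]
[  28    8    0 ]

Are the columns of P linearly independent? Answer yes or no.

yes

Row reduce P to echelon form.
R2 ← R2 + (6)·R1: [0, -51, -107]
R3 ← R3 + (9/2)·R1: [0, -45, -85]
R4 ← R4 − (3)·R1: [0, 15, 55]
R5 ← R5 − (7)·R1: [0, 78, 126]
R3 ← R3 − (15/17)·R2: [0, 0, 160/17]
R4 ← R4 + (5/17)·R2: [0, 0, 400/17]
R5 ← R5 + (26/17)·R2: [0, 0, -640/17]
R4 ← R4 − (5/2)·R3: [0, 0, 0]
R5 ← R5 + (4)·R3: [0, 0, 0]
3 pivots among 3 columns.
Every column is a pivot column, so the columns are linearly independent.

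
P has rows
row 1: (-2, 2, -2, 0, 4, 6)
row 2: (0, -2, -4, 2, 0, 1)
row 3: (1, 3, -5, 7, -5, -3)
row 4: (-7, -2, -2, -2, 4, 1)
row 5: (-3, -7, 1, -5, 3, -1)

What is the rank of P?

4

Row reduce to echelon form.
R3 ← R3 + (1/2)·R1: [0, 4, -6, 7, -3, 0]
R4 ← R4 − (7/2)·R1: [0, -9, 5, -2, -10, -20]
R5 ← R5 − (3/2)·R1: [0, -10, 4, -5, -3, -10]
R3 ← R3 + (2)·R2: [0, 0, -14, 11, -3, 2]
R4 ← R4 − (9/2)·R2: [0, 0, 23, -11, -10, -49/2]
R5 ← R5 − (5)·R2: [0, 0, 24, -15, -3, -15]
R4 ← R4 + (23/14)·R3: [0, 0, 0, 99/14, -209/14, -297/14]
R5 ← R5 + (12/7)·R3: [0, 0, 0, 27/7, -57/7, -81/7]
R5 ← R5 − (6/11)·R4: [0, 0, 0, 0, 0, 0]
Echelon form has 4 nonzero rows, so rank(P) = 4.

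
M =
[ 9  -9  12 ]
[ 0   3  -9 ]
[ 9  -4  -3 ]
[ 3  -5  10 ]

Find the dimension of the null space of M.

1

Row reduce to echelon form.
R3 ← R3 − R1: [0, 5, -15]
R4 ← R4 − (1/3)·R1: [0, -2, 6]
R3 ← R3 − (5/3)·R2: [0, 0, 0]
R4 ← R4 + (2/3)·R2: [0, 0, 0]
2 nonzero rows, so rank(M) = 2.
M has 3 columns; by rank–nullity, nullity = 3 − 2 = 1.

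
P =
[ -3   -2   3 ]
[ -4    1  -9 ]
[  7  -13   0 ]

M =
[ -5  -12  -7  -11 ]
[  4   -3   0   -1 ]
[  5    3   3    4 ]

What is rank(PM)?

2

First compute PM:
[[ 22,  51,  30,  47],
 [-21,  18,   1,   7],
 [-87, -45, -49, -64]]
Now row reduce the product.
R2 ← R2 + (21/22)·R1: [0, 1467/22, 326/11, 1141/22]
R3 ← R3 + (87/22)·R1: [0, 3447/22, 766/11, 2681/22]
R3 ← R3 − (383/163)·R2: [0, 0, 0, 0]
2 nonzero rows, so rank(PM) = 2.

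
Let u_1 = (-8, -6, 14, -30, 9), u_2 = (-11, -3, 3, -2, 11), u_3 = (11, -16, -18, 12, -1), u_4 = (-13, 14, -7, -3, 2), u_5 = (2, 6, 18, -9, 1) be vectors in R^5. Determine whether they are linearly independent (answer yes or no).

Form the matrix with these vectors as rows and row reduce.
R2 ← R2 − (11/8)·R1: [0, 21/4, -65/4, 157/4, -11/8]
R3 ← R3 + (11/8)·R1: [0, -97/4, 5/4, -117/4, 91/8]
R4 ← R4 − (13/8)·R1: [0, 95/4, -119/4, 183/4, -101/8]
R5 ← R5 + (1/4)·R1: [0, 9/2, 43/2, -33/2, 13/4]
R3 ← R3 + (97/21)·R2: [0, 0, -1550/21, 3193/21, 211/42]
R4 ← R4 − (95/21)·R2: [0, 0, 919/21, -2768/21, -269/42]
R5 ← R5 − (6/7)·R2: [0, 0, 248/7, -351/7, 31/7]
R4 ← R4 + (919/1550)·R3: [0, 0, 0, -2083/50, -10621/3100]
R5 ← R5 + (12/25)·R3: [0, 0, 0, 571/25, 171/25]
R5 ← R5 + (1142/2083)·R4: [0, 0, 0, 0, 640775/129146]
5 nonzero rows, so the 5 vectors span a space of dimension 5.
Since 5 = 5, the vectors are linearly independent.

yes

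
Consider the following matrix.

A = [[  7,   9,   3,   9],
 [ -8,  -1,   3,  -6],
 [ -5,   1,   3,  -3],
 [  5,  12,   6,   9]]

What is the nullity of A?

2

Row reduce to echelon form.
R2 ← R2 + (8/7)·R1: [0, 65/7, 45/7, 30/7]
R3 ← R3 + (5/7)·R1: [0, 52/7, 36/7, 24/7]
R4 ← R4 − (5/7)·R1: [0, 39/7, 27/7, 18/7]
R3 ← R3 − (4/5)·R2: [0, 0, 0, 0]
R4 ← R4 − (3/5)·R2: [0, 0, 0, 0]
2 nonzero rows, so rank(A) = 2.
A has 4 columns; by rank–nullity, nullity = 4 − 2 = 2.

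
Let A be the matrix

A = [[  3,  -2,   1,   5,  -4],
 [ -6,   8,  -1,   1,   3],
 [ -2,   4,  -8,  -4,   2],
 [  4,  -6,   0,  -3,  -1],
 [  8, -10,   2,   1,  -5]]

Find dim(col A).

Row reduce to echelon form.
R2 ← R2 + (2)·R1: [0, 4, 1, 11, -5]
R3 ← R3 + (2/3)·R1: [0, 8/3, -22/3, -2/3, -2/3]
R4 ← R4 − (4/3)·R1: [0, -10/3, -4/3, -29/3, 13/3]
R5 ← R5 − (8/3)·R1: [0, -14/3, -2/3, -37/3, 17/3]
R3 ← R3 − (2/3)·R2: [0, 0, -8, -8, 8/3]
R4 ← R4 + (5/6)·R2: [0, 0, -1/2, -1/2, 1/6]
R5 ← R5 + (7/6)·R2: [0, 0, 1/2, 1/2, -1/6]
R4 ← R4 − (1/16)·R3: [0, 0, 0, 0, 0]
R5 ← R5 + (1/16)·R3: [0, 0, 0, 0, 0]
Echelon form has 3 nonzero rows, so rank(A) = 3.
The column space has dimension equal to the rank: 3.

3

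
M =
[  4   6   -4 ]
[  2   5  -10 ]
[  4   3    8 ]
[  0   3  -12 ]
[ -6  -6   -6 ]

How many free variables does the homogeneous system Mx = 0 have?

Row reduce to echelon form.
R2 ← R2 − (1/2)·R1: [0, 2, -8]
R3 ← R3 − R1: [0, -3, 12]
R5 ← R5 + (3/2)·R1: [0, 3, -12]
R3 ← R3 + (3/2)·R2: [0, 0, 0]
R4 ← R4 − (3/2)·R2: [0, 0, 0]
R5 ← R5 − (3/2)·R2: [0, 0, 0]
2 nonzero rows, so rank(M) = 2.
M has 3 columns; by rank–nullity, nullity = 3 − 2 = 1.

1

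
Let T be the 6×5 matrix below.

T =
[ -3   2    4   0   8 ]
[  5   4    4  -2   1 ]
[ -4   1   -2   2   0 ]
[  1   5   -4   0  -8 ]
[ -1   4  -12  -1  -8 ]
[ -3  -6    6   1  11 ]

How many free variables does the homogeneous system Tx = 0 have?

Row reduce to echelon form.
R2 ← R2 + (5/3)·R1: [0, 22/3, 32/3, -2, 43/3]
R3 ← R3 − (4/3)·R1: [0, -5/3, -22/3, 2, -32/3]
R4 ← R4 + (1/3)·R1: [0, 17/3, -8/3, 0, -16/3]
R5 ← R5 − (1/3)·R1: [0, 10/3, -40/3, -1, -32/3]
R6 ← R6 − R1: [0, -8, 2, 1, 3]
R3 ← R3 + (5/22)·R2: [0, 0, -54/11, 17/11, -163/22]
R4 ← R4 − (17/22)·R2: [0, 0, -120/11, 17/11, -361/22]
R5 ← R5 − (5/11)·R2: [0, 0, -200/11, -1/11, -189/11]
R6 ← R6 + (12/11)·R2: [0, 0, 150/11, -13/11, 205/11]
R4 ← R4 − (20/9)·R3: [0, 0, 0, -17/9, 1/18]
R5 ← R5 − (100/27)·R3: [0, 0, 0, -157/27, 277/27]
R6 ← R6 + (25/9)·R3: [0, 0, 0, 28/9, -35/18]
R5 ← R5 − (157/51)·R4: [0, 0, 0, 0, 343/34]
R6 ← R6 + (28/17)·R4: [0, 0, 0, 0, -63/34]
R6 ← R6 + (9/49)·R5: [0, 0, 0, 0, 0]
5 nonzero rows, so rank(T) = 5.
T has 5 columns; by rank–nullity, nullity = 5 − 5 = 0.

0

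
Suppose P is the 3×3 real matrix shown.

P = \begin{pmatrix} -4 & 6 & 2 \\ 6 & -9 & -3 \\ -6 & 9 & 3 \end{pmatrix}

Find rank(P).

1

Row reduce to echelon form.
R2 ← R2 + (3/2)·R1: [0, 0, 0]
R3 ← R3 − (3/2)·R1: [0, 0, 0]
Echelon form has 1 nonzero row, so rank(P) = 1.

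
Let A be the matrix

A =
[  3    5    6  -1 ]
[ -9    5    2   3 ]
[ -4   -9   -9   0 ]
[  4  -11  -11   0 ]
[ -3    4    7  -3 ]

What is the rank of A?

3

Row reduce to echelon form.
R2 ← R2 + (3)·R1: [0, 20, 20, 0]
R3 ← R3 + (4/3)·R1: [0, -7/3, -1, -4/3]
R4 ← R4 − (4/3)·R1: [0, -53/3, -19, 4/3]
R5 ← R5 + R1: [0, 9, 13, -4]
R3 ← R3 + (7/60)·R2: [0, 0, 4/3, -4/3]
R4 ← R4 + (53/60)·R2: [0, 0, -4/3, 4/3]
R5 ← R5 − (9/20)·R2: [0, 0, 4, -4]
R4 ← R4 + R3: [0, 0, 0, 0]
R5 ← R5 − (3)·R3: [0, 0, 0, 0]
Echelon form has 3 nonzero rows, so rank(A) = 3.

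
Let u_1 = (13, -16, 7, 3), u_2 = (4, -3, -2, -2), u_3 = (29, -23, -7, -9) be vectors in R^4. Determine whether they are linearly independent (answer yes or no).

Form the matrix with these vectors as rows and row reduce.
R2 ← R2 − (4/13)·R1: [0, 25/13, -54/13, -38/13]
R3 ← R3 − (29/13)·R1: [0, 165/13, -294/13, -204/13]
R3 ← R3 − (33/5)·R2: [0, 0, 24/5, 18/5]
3 nonzero rows, so the 3 vectors span a space of dimension 3.
Since 3 = 3, the vectors are linearly independent.

yes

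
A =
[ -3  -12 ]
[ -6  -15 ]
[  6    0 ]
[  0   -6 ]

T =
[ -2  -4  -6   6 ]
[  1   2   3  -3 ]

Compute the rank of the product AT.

1

First compute AT:
[[ -6, -12, -18,  18],
 [ -3,  -6,  -9,   9],
 [-12, -24, -36,  36],
 [ -6, -12, -18,  18]]
Now row reduce the product.
R2 ← R2 − (1/2)·R1: [0, 0, 0, 0]
R3 ← R3 − (2)·R1: [0, 0, 0, 0]
R4 ← R4 − R1: [0, 0, 0, 0]
1 nonzero row, so rank(AT) = 1.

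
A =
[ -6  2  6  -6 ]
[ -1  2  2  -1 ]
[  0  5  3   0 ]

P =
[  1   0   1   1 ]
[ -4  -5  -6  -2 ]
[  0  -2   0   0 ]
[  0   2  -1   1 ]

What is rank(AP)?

2

First compute AP:
[[-14, -34, -12, -16],
 [ -9, -16, -12,  -6],
 [-20, -31, -30, -10]]
Now row reduce the product.
R2 ← R2 − (9/14)·R1: [0, 41/7, -30/7, 30/7]
R3 ← R3 − (10/7)·R1: [0, 123/7, -90/7, 90/7]
R3 ← R3 − (3)·R2: [0, 0, 0, 0]
2 nonzero rows, so rank(AP) = 2.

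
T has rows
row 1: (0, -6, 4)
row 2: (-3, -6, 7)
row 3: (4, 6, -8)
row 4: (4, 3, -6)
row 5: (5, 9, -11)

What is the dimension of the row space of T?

2

Row reduce to echelon form.
Swap R1 ↔ R2
R3 ← R3 + (4/3)·R1: [0, -2, 4/3]
R4 ← R4 + (4/3)·R1: [0, -5, 10/3]
R5 ← R5 + (5/3)·R1: [0, -1, 2/3]
R3 ← R3 − (1/3)·R2: [0, 0, 0]
R4 ← R4 − (5/6)·R2: [0, 0, 0]
R5 ← R5 − (1/6)·R2: [0, 0, 0]
Echelon form has 2 nonzero rows, so rank(T) = 2.
The row space has dimension equal to the rank: 2.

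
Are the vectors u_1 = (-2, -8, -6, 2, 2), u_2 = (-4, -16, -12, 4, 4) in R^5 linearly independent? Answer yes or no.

no

Form the matrix with these vectors as rows and row reduce.
R2 ← R2 − (2)·R1: [0, 0, 0, 0, 0]
1 nonzero row, so the 2 vectors span a space of dimension 1.
Since 1 < 2, the vectors are linearly dependent.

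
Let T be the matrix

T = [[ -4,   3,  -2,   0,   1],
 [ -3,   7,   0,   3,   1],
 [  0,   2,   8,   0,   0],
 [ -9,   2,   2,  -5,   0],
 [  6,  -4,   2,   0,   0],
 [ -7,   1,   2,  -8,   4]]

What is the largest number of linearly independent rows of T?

Row reduce to echelon form.
R2 ← R2 − (3/4)·R1: [0, 19/4, 3/2, 3, 1/4]
R4 ← R4 − (9/4)·R1: [0, -19/4, 13/2, -5, -9/4]
R5 ← R5 + (3/2)·R1: [0, 1/2, -1, 0, 3/2]
R6 ← R6 − (7/4)·R1: [0, -17/4, 11/2, -8, 9/4]
R3 ← R3 − (8/19)·R2: [0, 0, 140/19, -24/19, -2/19]
R4 ← R4 + R2: [0, 0, 8, -2, -2]
R5 ← R5 − (2/19)·R2: [0, 0, -22/19, -6/19, 28/19]
R6 ← R6 + (17/19)·R2: [0, 0, 130/19, -101/19, 47/19]
R4 ← R4 − (38/35)·R3: [0, 0, 0, -22/35, -66/35]
R5 ← R5 + (11/70)·R3: [0, 0, 0, -18/35, 51/35]
R6 ← R6 − (13/14)·R3: [0, 0, 0, -29/7, 18/7]
R5 ← R5 − (9/11)·R4: [0, 0, 0, 0, 3]
R6 ← R6 − (145/22)·R4: [0, 0, 0, 0, 15]
R6 ← R6 − (5)·R5: [0, 0, 0, 0, 0]
Echelon form has 5 nonzero rows, so rank(T) = 5.
The rank gives the maximum number of linearly independent rows: 5.

5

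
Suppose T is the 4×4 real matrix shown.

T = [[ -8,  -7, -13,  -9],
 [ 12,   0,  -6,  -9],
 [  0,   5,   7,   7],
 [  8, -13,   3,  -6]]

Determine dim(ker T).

Row reduce to echelon form.
R2 ← R2 + (3/2)·R1: [0, -21/2, -51/2, -45/2]
R4 ← R4 + R1: [0, -20, -10, -15]
R3 ← R3 + (10/21)·R2: [0, 0, -36/7, -26/7]
R4 ← R4 − (40/21)·R2: [0, 0, 270/7, 195/7]
R4 ← R4 + (15/2)·R3: [0, 0, 0, 0]
3 nonzero rows, so rank(T) = 3.
T has 4 columns; by rank–nullity, nullity = 4 − 3 = 1.

1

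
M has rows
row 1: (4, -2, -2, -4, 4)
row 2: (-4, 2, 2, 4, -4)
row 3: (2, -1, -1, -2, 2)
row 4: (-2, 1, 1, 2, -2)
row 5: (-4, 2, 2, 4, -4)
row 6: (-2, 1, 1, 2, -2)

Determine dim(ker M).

4

Row reduce to echelon form.
R2 ← R2 + R1: [0, 0, 0, 0, 0]
R3 ← R3 − (1/2)·R1: [0, 0, 0, 0, 0]
R4 ← R4 + (1/2)·R1: [0, 0, 0, 0, 0]
R5 ← R5 + R1: [0, 0, 0, 0, 0]
R6 ← R6 + (1/2)·R1: [0, 0, 0, 0, 0]
1 nonzero row, so rank(M) = 1.
M has 5 columns; by rank–nullity, nullity = 5 − 1 = 4.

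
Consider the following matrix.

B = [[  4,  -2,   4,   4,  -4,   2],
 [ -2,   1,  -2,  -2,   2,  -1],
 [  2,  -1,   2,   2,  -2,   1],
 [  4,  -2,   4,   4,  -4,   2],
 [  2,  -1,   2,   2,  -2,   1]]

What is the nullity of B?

Row reduce to echelon form.
R2 ← R2 + (1/2)·R1: [0, 0, 0, 0, 0, 0]
R3 ← R3 − (1/2)·R1: [0, 0, 0, 0, 0, 0]
R4 ← R4 − R1: [0, 0, 0, 0, 0, 0]
R5 ← R5 − (1/2)·R1: [0, 0, 0, 0, 0, 0]
1 nonzero row, so rank(B) = 1.
B has 6 columns; by rank–nullity, nullity = 6 − 1 = 5.

5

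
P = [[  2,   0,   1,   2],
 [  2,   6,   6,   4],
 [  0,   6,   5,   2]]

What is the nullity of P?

2

Row reduce to echelon form.
R2 ← R2 − R1: [0, 6, 5, 2]
R3 ← R3 − R2: [0, 0, 0, 0]
2 nonzero rows, so rank(P) = 2.
P has 4 columns; by rank–nullity, nullity = 4 − 2 = 2.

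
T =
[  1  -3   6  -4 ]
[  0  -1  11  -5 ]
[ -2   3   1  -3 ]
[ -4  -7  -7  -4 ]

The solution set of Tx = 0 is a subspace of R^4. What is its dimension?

0

Row reduce to echelon form.
R3 ← R3 + (2)·R1: [0, -3, 13, -11]
R4 ← R4 + (4)·R1: [0, -19, 17, -20]
R3 ← R3 − (3)·R2: [0, 0, -20, 4]
R4 ← R4 − (19)·R2: [0, 0, -192, 75]
R4 ← R4 − (48/5)·R3: [0, 0, 0, 183/5]
4 nonzero rows, so rank(T) = 4.
T has 4 columns; by rank–nullity, nullity = 4 − 4 = 0.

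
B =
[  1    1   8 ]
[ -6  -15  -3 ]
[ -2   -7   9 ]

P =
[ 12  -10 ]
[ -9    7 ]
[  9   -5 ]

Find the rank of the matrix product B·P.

2

First compute BP:
[[ 75, -43],
 [ 36, -30],
 [120, -74]]
Now row reduce the product.
R2 ← R2 − (12/25)·R1: [0, -234/25]
R3 ← R3 − (8/5)·R1: [0, -26/5]
R3 ← R3 − (5/9)·R2: [0, 0]
2 nonzero rows, so rank(BP) = 2.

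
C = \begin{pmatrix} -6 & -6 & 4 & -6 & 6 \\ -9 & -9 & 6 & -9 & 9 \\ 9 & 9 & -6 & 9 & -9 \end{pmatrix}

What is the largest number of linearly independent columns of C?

1

Row reduce to echelon form.
R2 ← R2 − (3/2)·R1: [0, 0, 0, 0, 0]
R3 ← R3 + (3/2)·R1: [0, 0, 0, 0, 0]
Echelon form has 1 nonzero row, so rank(C) = 1.
The rank gives the maximum number of linearly independent columns: 1.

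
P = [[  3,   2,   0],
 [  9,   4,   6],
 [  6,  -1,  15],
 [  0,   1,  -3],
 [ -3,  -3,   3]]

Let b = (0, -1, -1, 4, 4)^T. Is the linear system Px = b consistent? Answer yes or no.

Row reduce the augmented matrix [P | b].
R2 ← R2 − (3)·R1: [0, -2, 6, -1]
R3 ← R3 − (2)·R1: [0, -5, 15, -1]
R5 ← R5 + R1: [0, -1, 3, 4]
R3 ← R3 − (5/2)·R2: [0, 0, 0, 3/2]
R4 ← R4 + (1/2)·R2: [0, 0, 0, 7/2]
R5 ← R5 − (1/2)·R2: [0, 0, 0, 9/2]
R4 ← R4 − (7/3)·R3: [0, 0, 0, 0]
R5 ← R5 − (3)·R3: [0, 0, 0, 0]
The echelon form has 3 nonzero rows; the last pivot sits in the augmented column, so rank(P) = 2 but rank([P|b]) = 3.
Since the ranks differ, the system is inconsistent.

no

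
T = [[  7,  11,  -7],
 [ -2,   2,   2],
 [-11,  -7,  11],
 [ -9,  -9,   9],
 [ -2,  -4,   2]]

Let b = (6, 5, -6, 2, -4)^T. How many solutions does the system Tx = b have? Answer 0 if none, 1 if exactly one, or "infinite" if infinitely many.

0

Row reduce the augmented matrix [T | b].
R2 ← R2 + (2/7)·R1: [0, 36/7, 0, 47/7]
R3 ← R3 + (11/7)·R1: [0, 72/7, 0, 24/7]
R4 ← R4 + (9/7)·R1: [0, 36/7, 0, 68/7]
R5 ← R5 + (2/7)·R1: [0, -6/7, 0, -16/7]
R3 ← R3 − (2)·R2: [0, 0, 0, -10]
R4 ← R4 − R2: [0, 0, 0, 3]
R5 ← R5 + (1/6)·R2: [0, 0, 0, -7/6]
R4 ← R4 + (3/10)·R3: [0, 0, 0, 0]
R5 ← R5 − (7/60)·R3: [0, 0, 0, 0]
The echelon form has 3 nonzero rows; the last pivot sits in the augmented column, so rank(T) = 2 but rank([T|b]) = 3.
Since the ranks differ, the system is inconsistent.
It has no solutions.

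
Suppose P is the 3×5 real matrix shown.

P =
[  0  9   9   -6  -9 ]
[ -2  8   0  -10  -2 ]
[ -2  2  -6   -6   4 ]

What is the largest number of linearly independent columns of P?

2

Row reduce to echelon form.
Swap R1 ↔ R2
R3 ← R3 − R1: [0, -6, -6, 4, 6]
R3 ← R3 + (2/3)·R2: [0, 0, 0, 0, 0]
Echelon form has 2 nonzero rows, so rank(P) = 2.
The rank gives the maximum number of linearly independent columns: 2.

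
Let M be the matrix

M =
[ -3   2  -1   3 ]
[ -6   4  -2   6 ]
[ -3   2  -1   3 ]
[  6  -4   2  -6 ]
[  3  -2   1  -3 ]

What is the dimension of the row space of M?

1

Row reduce to echelon form.
R2 ← R2 − (2)·R1: [0, 0, 0, 0]
R3 ← R3 − R1: [0, 0, 0, 0]
R4 ← R4 + (2)·R1: [0, 0, 0, 0]
R5 ← R5 + R1: [0, 0, 0, 0]
Echelon form has 1 nonzero row, so rank(M) = 1.
The row space has dimension equal to the rank: 1.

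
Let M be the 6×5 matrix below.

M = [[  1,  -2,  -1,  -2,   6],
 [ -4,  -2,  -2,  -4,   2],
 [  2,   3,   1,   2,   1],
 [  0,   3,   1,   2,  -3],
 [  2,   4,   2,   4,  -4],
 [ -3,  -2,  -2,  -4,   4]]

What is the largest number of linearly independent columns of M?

Row reduce to echelon form.
R2 ← R2 + (4)·R1: [0, -10, -6, -12, 26]
R3 ← R3 − (2)·R1: [0, 7, 3, 6, -11]
R5 ← R5 − (2)·R1: [0, 8, 4, 8, -16]
R6 ← R6 + (3)·R1: [0, -8, -5, -10, 22]
R3 ← R3 + (7/10)·R2: [0, 0, -6/5, -12/5, 36/5]
R4 ← R4 + (3/10)·R2: [0, 0, -4/5, -8/5, 24/5]
R5 ← R5 + (4/5)·R2: [0, 0, -4/5, -8/5, 24/5]
R6 ← R6 − (4/5)·R2: [0, 0, -1/5, -2/5, 6/5]
R4 ← R4 − (2/3)·R3: [0, 0, 0, 0, 0]
R5 ← R5 − (2/3)·R3: [0, 0, 0, 0, 0]
R6 ← R6 − (1/6)·R3: [0, 0, 0, 0, 0]
Echelon form has 3 nonzero rows, so rank(M) = 3.
The rank gives the maximum number of linearly independent columns: 3.

3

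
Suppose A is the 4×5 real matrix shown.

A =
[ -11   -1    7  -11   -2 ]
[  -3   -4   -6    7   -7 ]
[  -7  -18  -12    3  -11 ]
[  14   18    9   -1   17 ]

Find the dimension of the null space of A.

Row reduce to echelon form.
R2 ← R2 − (3/11)·R1: [0, -41/11, -87/11, 10, -71/11]
R3 ← R3 − (7/11)·R1: [0, -191/11, -181/11, 10, -107/11]
R4 ← R4 + (14/11)·R1: [0, 184/11, 197/11, -15, 159/11]
R3 ← R3 − (191/41)·R2: [0, 0, 836/41, -1500/41, 834/41]
R4 ← R4 + (184/41)·R2: [0, 0, -721/41, 1225/41, -595/41]
R4 ← R4 + (721/836)·R3: [0, 0, 0, -350/209, 1267/418]
4 nonzero rows, so rank(A) = 4.
A has 5 columns; by rank–nullity, nullity = 5 − 4 = 1.

1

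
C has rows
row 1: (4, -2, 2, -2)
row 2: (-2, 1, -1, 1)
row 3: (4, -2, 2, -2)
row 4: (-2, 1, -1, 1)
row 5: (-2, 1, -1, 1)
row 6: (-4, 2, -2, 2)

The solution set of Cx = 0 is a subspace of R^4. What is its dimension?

Row reduce to echelon form.
R2 ← R2 + (1/2)·R1: [0, 0, 0, 0]
R3 ← R3 − R1: [0, 0, 0, 0]
R4 ← R4 + (1/2)·R1: [0, 0, 0, 0]
R5 ← R5 + (1/2)·R1: [0, 0, 0, 0]
R6 ← R6 + R1: [0, 0, 0, 0]
1 nonzero row, so rank(C) = 1.
C has 4 columns; by rank–nullity, nullity = 4 − 1 = 3.

3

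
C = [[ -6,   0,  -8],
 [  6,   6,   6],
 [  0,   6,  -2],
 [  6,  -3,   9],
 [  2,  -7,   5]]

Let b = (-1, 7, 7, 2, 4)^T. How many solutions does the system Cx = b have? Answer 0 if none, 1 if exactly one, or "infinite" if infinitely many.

0

Row reduce the augmented matrix [C | b].
R2 ← R2 + R1: [0, 6, -2, 6]
R4 ← R4 + R1: [0, -3, 1, 1]
R5 ← R5 + (1/3)·R1: [0, -7, 7/3, 11/3]
R3 ← R3 − R2: [0, 0, 0, 1]
R4 ← R4 + (1/2)·R2: [0, 0, 0, 4]
R5 ← R5 + (7/6)·R2: [0, 0, 0, 32/3]
R4 ← R4 − (4)·R3: [0, 0, 0, 0]
R5 ← R5 − (32/3)·R3: [0, 0, 0, 0]
The echelon form has 3 nonzero rows; the last pivot sits in the augmented column, so rank(C) = 2 but rank([C|b]) = 3.
Since the ranks differ, the system is inconsistent.
It has no solutions.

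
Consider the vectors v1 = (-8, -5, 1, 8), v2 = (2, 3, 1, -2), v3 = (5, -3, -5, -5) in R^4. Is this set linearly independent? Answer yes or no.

Form the matrix with these vectors as rows and row reduce.
R2 ← R2 + (1/4)·R1: [0, 7/4, 5/4, 0]
R3 ← R3 + (5/8)·R1: [0, -49/8, -35/8, 0]
R3 ← R3 + (7/2)·R2: [0, 0, 0, 0]
2 nonzero rows, so the 3 vectors span a space of dimension 2.
Since 2 < 3, the vectors are linearly dependent.

no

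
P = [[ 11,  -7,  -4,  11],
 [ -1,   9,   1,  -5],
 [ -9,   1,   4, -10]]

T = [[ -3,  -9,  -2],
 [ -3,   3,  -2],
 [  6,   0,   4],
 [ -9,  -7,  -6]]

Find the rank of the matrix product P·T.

First compute PT:
[[-135, -197, -90],
 [ 27,  71,  18],
 [138, 154,  92]]
Now row reduce the product.
R2 ← R2 + (1/5)·R1: [0, 158/5, 0]
R3 ← R3 + (46/45)·R1: [0, -2132/45, 0]
R3 ← R3 + (1066/711)·R2: [0, 0, 0]
2 nonzero rows, so rank(PT) = 2.

2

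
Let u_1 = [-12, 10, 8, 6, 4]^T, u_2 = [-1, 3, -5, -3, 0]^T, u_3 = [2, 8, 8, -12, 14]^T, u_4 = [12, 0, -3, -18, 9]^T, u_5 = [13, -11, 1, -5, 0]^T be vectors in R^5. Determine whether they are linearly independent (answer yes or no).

Form the matrix with these vectors as rows and row reduce.
R2 ← R2 − (1/12)·R1: [0, 13/6, -17/3, -7/2, -1/3]
R3 ← R3 + (1/6)·R1: [0, 29/3, 28/3, -11, 44/3]
R4 ← R4 + R1: [0, 10, 5, -12, 13]
R5 ← R5 + (13/12)·R1: [0, -1/6, 29/3, 3/2, 13/3]
R3 ← R3 − (58/13)·R2: [0, 0, 450/13, 60/13, 210/13]
R4 ← R4 − (60/13)·R2: [0, 0, 405/13, 54/13, 189/13]
R5 ← R5 + (1/13)·R2: [0, 0, 120/13, 16/13, 56/13]
R4 ← R4 − (9/10)·R3: [0, 0, 0, 0, 0]
R5 ← R5 − (4/15)·R3: [0, 0, 0, 0, 0]
3 nonzero rows, so the 5 vectors span a space of dimension 3.
Since 3 < 5, the vectors are linearly dependent.

no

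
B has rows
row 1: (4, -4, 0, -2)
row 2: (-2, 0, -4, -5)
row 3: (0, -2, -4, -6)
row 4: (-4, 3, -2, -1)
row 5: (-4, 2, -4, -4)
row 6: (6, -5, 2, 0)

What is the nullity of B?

Row reduce to echelon form.
R2 ← R2 + (1/2)·R1: [0, -2, -4, -6]
R4 ← R4 + R1: [0, -1, -2, -3]
R5 ← R5 + R1: [0, -2, -4, -6]
R6 ← R6 − (3/2)·R1: [0, 1, 2, 3]
R3 ← R3 − R2: [0, 0, 0, 0]
R4 ← R4 − (1/2)·R2: [0, 0, 0, 0]
R5 ← R5 − R2: [0, 0, 0, 0]
R6 ← R6 + (1/2)·R2: [0, 0, 0, 0]
2 nonzero rows, so rank(B) = 2.
B has 4 columns; by rank–nullity, nullity = 4 − 2 = 2.

2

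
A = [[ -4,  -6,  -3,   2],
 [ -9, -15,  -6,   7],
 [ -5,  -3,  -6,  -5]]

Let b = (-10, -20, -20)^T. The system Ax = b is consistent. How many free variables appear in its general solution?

Row reduce the augmented matrix [A | b].
R2 ← R2 − (9/4)·R1: [0, -3/2, 3/4, 5/2, 5/2]
R3 ← R3 − (5/4)·R1: [0, 9/2, -9/4, -15/2, -15/2]
R3 ← R3 + (3)·R2: [0, 0, 0, 0, 0]
The echelon form has 2 nonzero rows, and every pivot lies in the first 4 columns, so rank(A) = rank([A|b]) = 2.
The system is consistent.
Free variables = (unknowns) − (rank) = 4 − 2 = 2.

2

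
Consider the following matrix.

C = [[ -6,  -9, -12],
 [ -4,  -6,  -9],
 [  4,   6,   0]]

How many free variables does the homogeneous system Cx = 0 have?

1

Row reduce to echelon form.
R2 ← R2 − (2/3)·R1: [0, 0, -1]
R3 ← R3 + (2/3)·R1: [0, 0, -8]
R3 ← R3 − (8)·R2: [0, 0, 0]
2 nonzero rows, so rank(C) = 2.
C has 3 columns; by rank–nullity, nullity = 3 − 2 = 1.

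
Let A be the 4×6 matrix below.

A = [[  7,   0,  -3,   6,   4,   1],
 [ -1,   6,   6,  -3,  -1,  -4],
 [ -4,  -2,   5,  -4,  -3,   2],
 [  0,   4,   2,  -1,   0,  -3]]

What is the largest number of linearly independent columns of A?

Row reduce to echelon form.
R2 ← R2 + (1/7)·R1: [0, 6, 39/7, -15/7, -3/7, -27/7]
R3 ← R3 + (4/7)·R1: [0, -2, 23/7, -4/7, -5/7, 18/7]
R3 ← R3 + (1/3)·R2: [0, 0, 36/7, -9/7, -6/7, 9/7]
R4 ← R4 − (2/3)·R2: [0, 0, -12/7, 3/7, 2/7, -3/7]
R4 ← R4 + (1/3)·R3: [0, 0, 0, 0, 0, 0]
Echelon form has 3 nonzero rows, so rank(A) = 3.
The rank gives the maximum number of linearly independent columns: 3.

3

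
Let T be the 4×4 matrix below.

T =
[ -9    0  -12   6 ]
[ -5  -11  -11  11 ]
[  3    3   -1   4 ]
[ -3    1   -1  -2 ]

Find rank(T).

4

Row reduce to echelon form.
R2 ← R2 − (5/9)·R1: [0, -11, -13/3, 23/3]
R3 ← R3 + (1/3)·R1: [0, 3, -5, 6]
R4 ← R4 − (1/3)·R1: [0, 1, 3, -4]
R3 ← R3 + (3/11)·R2: [0, 0, -68/11, 89/11]
R4 ← R4 + (1/11)·R2: [0, 0, 86/33, -109/33]
R4 ← R4 + (43/102)·R3: [0, 0, 0, 11/102]
Echelon form has 4 nonzero rows, so rank(T) = 4.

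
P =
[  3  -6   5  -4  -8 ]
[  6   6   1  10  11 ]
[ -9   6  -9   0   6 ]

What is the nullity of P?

3

Row reduce to echelon form.
R2 ← R2 − (2)·R1: [0, 18, -9, 18, 27]
R3 ← R3 + (3)·R1: [0, -12, 6, -12, -18]
R3 ← R3 + (2/3)·R2: [0, 0, 0, 0, 0]
2 nonzero rows, so rank(P) = 2.
P has 5 columns; by rank–nullity, nullity = 5 − 2 = 3.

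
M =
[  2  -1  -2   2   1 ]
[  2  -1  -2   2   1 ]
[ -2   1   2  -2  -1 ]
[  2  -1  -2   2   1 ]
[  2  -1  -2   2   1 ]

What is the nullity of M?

4

Row reduce to echelon form.
R2 ← R2 − R1: [0, 0, 0, 0, 0]
R3 ← R3 + R1: [0, 0, 0, 0, 0]
R4 ← R4 − R1: [0, 0, 0, 0, 0]
R5 ← R5 − R1: [0, 0, 0, 0, 0]
1 nonzero row, so rank(M) = 1.
M has 5 columns; by rank–nullity, nullity = 5 − 1 = 4.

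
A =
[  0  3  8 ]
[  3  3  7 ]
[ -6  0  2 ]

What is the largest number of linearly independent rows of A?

2

Row reduce to echelon form.
Swap R1 ↔ R2
R3 ← R3 + (2)·R1: [0, 6, 16]
R3 ← R3 − (2)·R2: [0, 0, 0]
Echelon form has 2 nonzero rows, so rank(A) = 2.
The rank gives the maximum number of linearly independent rows: 2.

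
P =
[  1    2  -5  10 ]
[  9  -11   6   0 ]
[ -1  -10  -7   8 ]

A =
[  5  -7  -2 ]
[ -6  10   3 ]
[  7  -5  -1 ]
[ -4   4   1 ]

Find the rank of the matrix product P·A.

2

First compute PA:
[[-82,  78,  19],
 [153, -203, -57],
 [-26, -26, -13]]
Now row reduce the product.
R2 ← R2 + (153/82)·R1: [0, -2356/41, -1767/82]
R3 ← R3 − (13/41)·R1: [0, -2080/41, -780/41]
R3 ← R3 − (520/589)·R2: [0, 0, 0]
2 nonzero rows, so rank(PA) = 2.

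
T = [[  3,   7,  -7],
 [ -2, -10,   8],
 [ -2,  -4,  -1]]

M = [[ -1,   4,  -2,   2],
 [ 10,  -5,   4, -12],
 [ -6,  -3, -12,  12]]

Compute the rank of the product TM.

3

First compute TM:
[[109,  -2, 106, -162],
 [-146,  18, -132, 212],
 [-32,  15,   0,  32]]
Now row reduce the product.
R2 ← R2 + (146/109)·R1: [0, 1670/109, 1088/109, -544/109]
R3 ← R3 + (32/109)·R1: [0, 1571/109, 3392/109, -1696/109]
R3 ← R3 − (1571/1670)·R2: [0, 0, 18144/835, -9072/835]
3 nonzero rows, so rank(TM) = 3.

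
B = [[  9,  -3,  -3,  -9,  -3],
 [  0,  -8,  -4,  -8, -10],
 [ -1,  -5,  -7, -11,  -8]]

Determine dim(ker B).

Row reduce to echelon form.
R3 ← R3 + (1/9)·R1: [0, -16/3, -22/3, -12, -25/3]
R3 ← R3 − (2/3)·R2: [0, 0, -14/3, -20/3, -5/3]
3 nonzero rows, so rank(B) = 3.
B has 5 columns; by rank–nullity, nullity = 5 − 3 = 2.

2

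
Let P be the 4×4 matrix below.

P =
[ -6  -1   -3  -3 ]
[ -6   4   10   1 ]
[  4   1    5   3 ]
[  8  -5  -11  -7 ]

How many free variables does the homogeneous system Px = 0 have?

Row reduce to echelon form.
R2 ← R2 − R1: [0, 5, 13, 4]
R3 ← R3 + (2/3)·R1: [0, 1/3, 3, 1]
R4 ← R4 + (4/3)·R1: [0, -19/3, -15, -11]
R3 ← R3 − (1/15)·R2: [0, 0, 32/15, 11/15]
R4 ← R4 + (19/15)·R2: [0, 0, 22/15, -89/15]
R4 ← R4 − (11/16)·R3: [0, 0, 0, -103/16]
4 nonzero rows, so rank(P) = 4.
P has 4 columns; by rank–nullity, nullity = 4 − 4 = 0.

0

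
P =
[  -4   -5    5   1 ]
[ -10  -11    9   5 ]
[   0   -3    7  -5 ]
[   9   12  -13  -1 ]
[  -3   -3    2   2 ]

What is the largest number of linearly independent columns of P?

Row reduce to echelon form.
R2 ← R2 − (5/2)·R1: [0, 3/2, -7/2, 5/2]
R4 ← R4 + (9/4)·R1: [0, 3/4, -7/4, 5/4]
R5 ← R5 − (3/4)·R1: [0, 3/4, -7/4, 5/4]
R3 ← R3 + (2)·R2: [0, 0, 0, 0]
R4 ← R4 − (1/2)·R2: [0, 0, 0, 0]
R5 ← R5 − (1/2)·R2: [0, 0, 0, 0]
Echelon form has 2 nonzero rows, so rank(P) = 2.
The rank gives the maximum number of linearly independent columns: 2.

2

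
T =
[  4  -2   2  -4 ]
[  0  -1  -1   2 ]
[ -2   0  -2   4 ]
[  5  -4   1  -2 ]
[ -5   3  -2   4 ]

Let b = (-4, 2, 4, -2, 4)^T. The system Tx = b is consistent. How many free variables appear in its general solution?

Row reduce the augmented matrix [T | b].
R3 ← R3 + (1/2)·R1: [0, -1, -1, 2, 2]
R4 ← R4 − (5/4)·R1: [0, -3/2, -3/2, 3, 3]
R5 ← R5 + (5/4)·R1: [0, 1/2, 1/2, -1, -1]
R3 ← R3 − R2: [0, 0, 0, 0, 0]
R4 ← R4 − (3/2)·R2: [0, 0, 0, 0, 0]
R5 ← R5 + (1/2)·R2: [0, 0, 0, 0, 0]
The echelon form has 2 nonzero rows, and every pivot lies in the first 4 columns, so rank(T) = rank([T|b]) = 2.
The system is consistent.
Free variables = (unknowns) − (rank) = 4 − 2 = 2.

2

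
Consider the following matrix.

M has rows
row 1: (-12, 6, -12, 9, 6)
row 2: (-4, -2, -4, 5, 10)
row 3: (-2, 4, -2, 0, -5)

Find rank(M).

Row reduce to echelon form.
R2 ← R2 − (1/3)·R1: [0, -4, 0, 2, 8]
R3 ← R3 − (1/6)·R1: [0, 3, 0, -3/2, -6]
R3 ← R3 + (3/4)·R2: [0, 0, 0, 0, 0]
Echelon form has 2 nonzero rows, so rank(M) = 2.

2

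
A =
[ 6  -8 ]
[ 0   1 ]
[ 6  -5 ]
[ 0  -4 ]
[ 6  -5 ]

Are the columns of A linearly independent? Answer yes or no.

yes

Row reduce A to echelon form.
R3 ← R3 − R1: [0, 3]
R5 ← R5 − R1: [0, 3]
R3 ← R3 − (3)·R2: [0, 0]
R4 ← R4 + (4)·R2: [0, 0]
R5 ← R5 − (3)·R2: [0, 0]
2 pivots among 2 columns.
Every column is a pivot column, so the columns are linearly independent.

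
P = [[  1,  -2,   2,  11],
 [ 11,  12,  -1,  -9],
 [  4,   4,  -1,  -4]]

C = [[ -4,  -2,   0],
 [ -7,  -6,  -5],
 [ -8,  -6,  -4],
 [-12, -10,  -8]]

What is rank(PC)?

2

First compute PC:
[[-138, -112, -86],
 [-12,   2,  16],
 [ 12,  14,  16]]
Now row reduce the product.
R2 ← R2 − (2/23)·R1: [0, 270/23, 540/23]
R3 ← R3 + (2/23)·R1: [0, 98/23, 196/23]
R3 ← R3 − (49/135)·R2: [0, 0, 0]
2 nonzero rows, so rank(PC) = 2.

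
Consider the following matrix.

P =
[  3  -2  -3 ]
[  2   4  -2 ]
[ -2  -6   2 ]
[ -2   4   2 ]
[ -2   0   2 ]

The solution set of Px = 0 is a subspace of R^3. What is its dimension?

1

Row reduce to echelon form.
R2 ← R2 − (2/3)·R1: [0, 16/3, 0]
R3 ← R3 + (2/3)·R1: [0, -22/3, 0]
R4 ← R4 + (2/3)·R1: [0, 8/3, 0]
R5 ← R5 + (2/3)·R1: [0, -4/3, 0]
R3 ← R3 + (11/8)·R2: [0, 0, 0]
R4 ← R4 − (1/2)·R2: [0, 0, 0]
R5 ← R5 + (1/4)·R2: [0, 0, 0]
2 nonzero rows, so rank(P) = 2.
P has 3 columns; by rank–nullity, nullity = 3 − 2 = 1.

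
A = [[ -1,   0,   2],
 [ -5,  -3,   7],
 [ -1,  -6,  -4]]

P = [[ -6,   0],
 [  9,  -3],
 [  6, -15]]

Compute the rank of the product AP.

First compute AP:
[[ 18, -30],
 [ 45, -96],
 [-72,  78]]
Now row reduce the product.
R2 ← R2 − (5/2)·R1: [0, -21]
R3 ← R3 + (4)·R1: [0, -42]
R3 ← R3 − (2)·R2: [0, 0]
2 nonzero rows, so rank(AP) = 2.

2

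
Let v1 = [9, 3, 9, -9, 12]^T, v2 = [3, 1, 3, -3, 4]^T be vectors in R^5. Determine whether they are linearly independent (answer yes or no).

no

Form the matrix with these vectors as rows and row reduce.
R2 ← R2 − (1/3)·R1: [0, 0, 0, 0, 0]
1 nonzero row, so the 2 vectors span a space of dimension 1.
Since 1 < 2, the vectors are linearly dependent.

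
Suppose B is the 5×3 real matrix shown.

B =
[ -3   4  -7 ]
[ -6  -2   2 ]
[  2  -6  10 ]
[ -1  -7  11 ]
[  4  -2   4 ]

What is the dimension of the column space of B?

Row reduce to echelon form.
R2 ← R2 − (2)·R1: [0, -10, 16]
R3 ← R3 + (2/3)·R1: [0, -10/3, 16/3]
R4 ← R4 − (1/3)·R1: [0, -25/3, 40/3]
R5 ← R5 + (4/3)·R1: [0, 10/3, -16/3]
R3 ← R3 − (1/3)·R2: [0, 0, 0]
R4 ← R4 − (5/6)·R2: [0, 0, 0]
R5 ← R5 + (1/3)·R2: [0, 0, 0]
Echelon form has 2 nonzero rows, so rank(B) = 2.
The column space has dimension equal to the rank: 2.

2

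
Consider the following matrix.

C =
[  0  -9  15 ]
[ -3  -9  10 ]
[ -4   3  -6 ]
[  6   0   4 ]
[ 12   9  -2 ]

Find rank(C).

3

Row reduce to echelon form.
Swap R1 ↔ R2
R3 ← R3 − (4/3)·R1: [0, 15, -58/3]
R4 ← R4 + (2)·R1: [0, -18, 24]
R5 ← R5 + (4)·R1: [0, -27, 38]
R3 ← R3 + (5/3)·R2: [0, 0, 17/3]
R4 ← R4 − (2)·R2: [0, 0, -6]
R5 ← R5 − (3)·R2: [0, 0, -7]
R4 ← R4 + (18/17)·R3: [0, 0, 0]
R5 ← R5 + (21/17)·R3: [0, 0, 0]
Echelon form has 3 nonzero rows, so rank(C) = 3.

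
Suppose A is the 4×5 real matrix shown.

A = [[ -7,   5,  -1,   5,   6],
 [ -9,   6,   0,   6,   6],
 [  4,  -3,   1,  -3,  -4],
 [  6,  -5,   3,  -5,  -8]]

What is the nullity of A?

Row reduce to echelon form.
R2 ← R2 − (9/7)·R1: [0, -3/7, 9/7, -3/7, -12/7]
R3 ← R3 + (4/7)·R1: [0, -1/7, 3/7, -1/7, -4/7]
R4 ← R4 + (6/7)·R1: [0, -5/7, 15/7, -5/7, -20/7]
R3 ← R3 − (1/3)·R2: [0, 0, 0, 0, 0]
R4 ← R4 − (5/3)·R2: [0, 0, 0, 0, 0]
2 nonzero rows, so rank(A) = 2.
A has 5 columns; by rank–nullity, nullity = 5 − 2 = 3.

3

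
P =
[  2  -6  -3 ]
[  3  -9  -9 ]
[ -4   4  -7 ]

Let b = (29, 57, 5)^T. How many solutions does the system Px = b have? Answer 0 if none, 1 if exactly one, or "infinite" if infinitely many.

1

Row reduce the augmented matrix [P | b].
R2 ← R2 − (3/2)·R1: [0, 0, -9/2, 27/2]
R3 ← R3 + (2)·R1: [0, -8, -13, 63]
Swap R2 ↔ R3
The echelon form has 3 nonzero rows, and every pivot lies in the first 3 columns, so rank(P) = rank([P|b]) = 3.
The system is consistent.
rank = 3 = number of unknowns, so the solution is unique.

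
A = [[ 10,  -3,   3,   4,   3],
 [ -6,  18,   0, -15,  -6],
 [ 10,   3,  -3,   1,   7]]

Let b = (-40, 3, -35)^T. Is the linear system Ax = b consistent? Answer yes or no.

Row reduce the augmented matrix [A | b].
R2 ← R2 + (3/5)·R1: [0, 81/5, 9/5, -63/5, -21/5, -21]
R3 ← R3 − R1: [0, 6, -6, -3, 4, 5]
R3 ← R3 − (10/27)·R2: [0, 0, -20/3, 5/3, 50/9, 115/9]
The echelon form has 3 nonzero rows, and every pivot lies in the first 5 columns, so rank(A) = rank([A|b]) = 3.
The system is consistent.

yes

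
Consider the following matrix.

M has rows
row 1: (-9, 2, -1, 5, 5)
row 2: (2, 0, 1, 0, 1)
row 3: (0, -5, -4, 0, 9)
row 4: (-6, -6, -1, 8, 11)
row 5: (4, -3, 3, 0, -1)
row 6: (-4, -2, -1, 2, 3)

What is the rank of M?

Row reduce to echelon form.
R2 ← R2 + (2/9)·R1: [0, 4/9, 7/9, 10/9, 19/9]
R4 ← R4 − (2/3)·R1: [0, -22/3, -1/3, 14/3, 23/3]
R5 ← R5 + (4/9)·R1: [0, -19/9, 23/9, 20/9, 11/9]
R6 ← R6 − (4/9)·R1: [0, -26/9, -5/9, -2/9, 7/9]
R3 ← R3 + (45/4)·R2: [0, 0, 19/4, 25/2, 131/4]
R4 ← R4 + (33/2)·R2: [0, 0, 25/2, 23, 85/2]
R5 ← R5 + (19/4)·R2: [0, 0, 25/4, 15/2, 45/4]
R6 ← R6 + (13/2)·R2: [0, 0, 9/2, 7, 29/2]
R4 ← R4 − (50/19)·R3: [0, 0, 0, -188/19, -830/19]
R5 ← R5 − (25/19)·R3: [0, 0, 0, -170/19, -605/19]
R6 ← R6 − (18/19)·R3: [0, 0, 0, -92/19, -314/19]
R5 ← R5 − (85/94)·R4: [0, 0, 0, 0, 360/47]
R6 ← R6 − (23/47)·R4: [0, 0, 0, 0, 228/47]
R6 ← R6 − (19/30)·R5: [0, 0, 0, 0, 0]
Echelon form has 5 nonzero rows, so rank(M) = 5.

5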